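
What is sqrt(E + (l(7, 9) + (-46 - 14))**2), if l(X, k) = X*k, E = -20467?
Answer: I*sqrt(20458) ≈ 143.03*I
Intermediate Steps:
sqrt(E + (l(7, 9) + (-46 - 14))**2) = sqrt(-20467 + (7*9 + (-46 - 14))**2) = sqrt(-20467 + (63 - 60)**2) = sqrt(-20467 + 3**2) = sqrt(-20467 + 9) = sqrt(-20458) = I*sqrt(20458)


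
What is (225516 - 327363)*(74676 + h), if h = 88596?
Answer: -16628763384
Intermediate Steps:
(225516 - 327363)*(74676 + h) = (225516 - 327363)*(74676 + 88596) = -101847*163272 = -16628763384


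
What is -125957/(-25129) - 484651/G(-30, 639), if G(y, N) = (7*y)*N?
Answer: 2236997293/259389270 ≈ 8.6241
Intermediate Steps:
G(y, N) = 7*N*y
-125957/(-25129) - 484651/G(-30, 639) = -125957/(-25129) - 484651/(7*639*(-30)) = -125957*(-1/25129) - 484651/(-134190) = 9689/1933 - 484651*(-1/134190) = 9689/1933 + 484651/134190 = 2236997293/259389270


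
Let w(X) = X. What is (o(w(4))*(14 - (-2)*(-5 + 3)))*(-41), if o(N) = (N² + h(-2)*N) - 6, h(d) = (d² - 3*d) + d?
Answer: -17220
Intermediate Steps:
h(d) = d² - 2*d
o(N) = -6 + N² + 8*N (o(N) = (N² + (-2*(-2 - 2))*N) - 6 = (N² + (-2*(-4))*N) - 6 = (N² + 8*N) - 6 = -6 + N² + 8*N)
(o(w(4))*(14 - (-2)*(-5 + 3)))*(-41) = ((-6 + 4² + 8*4)*(14 - (-2)*(-5 + 3)))*(-41) = ((-6 + 16 + 32)*(14 - (-2)*(-2)))*(-41) = (42*(14 - 1*4))*(-41) = (42*(14 - 4))*(-41) = (42*10)*(-41) = 420*(-41) = -17220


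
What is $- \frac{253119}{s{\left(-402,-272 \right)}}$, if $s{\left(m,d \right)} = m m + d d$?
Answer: $- \frac{253119}{235588} \approx -1.0744$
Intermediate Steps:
$s{\left(m,d \right)} = d^{2} + m^{2}$ ($s{\left(m,d \right)} = m^{2} + d^{2} = d^{2} + m^{2}$)
$- \frac{253119}{s{\left(-402,-272 \right)}} = - \frac{253119}{\left(-272\right)^{2} + \left(-402\right)^{2}} = - \frac{253119}{73984 + 161604} = - \frac{253119}{235588}$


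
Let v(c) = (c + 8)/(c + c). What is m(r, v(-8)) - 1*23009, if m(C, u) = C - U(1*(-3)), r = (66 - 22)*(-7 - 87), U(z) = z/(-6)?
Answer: -54291/2 ≈ -27146.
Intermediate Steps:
U(z) = -z/6 (U(z) = z*(-⅙) = -z/6)
v(c) = (8 + c)/(2*c) (v(c) = (8 + c)/((2*c)) = (8 + c)*(1/(2*c)) = (8 + c)/(2*c))
r = -4136 (r = 44*(-94) = -4136)
m(C, u) = -½ + C (m(C, u) = C - (-1)*1*(-3)/6 = C - (-1)*(-3)/6 = C - 1*½ = C - ½ = -½ + C)
m(r, v(-8)) - 1*23009 = (-½ - 4136) - 1*23009 = -8273/2 - 23009 = -54291/2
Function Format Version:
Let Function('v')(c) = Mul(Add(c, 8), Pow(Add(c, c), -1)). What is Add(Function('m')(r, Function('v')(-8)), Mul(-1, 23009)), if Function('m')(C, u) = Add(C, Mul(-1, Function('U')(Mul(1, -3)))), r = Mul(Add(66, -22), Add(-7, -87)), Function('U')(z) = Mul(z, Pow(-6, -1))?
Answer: Rational(-54291, 2) ≈ -27146.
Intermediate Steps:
Function('U')(z) = Mul(Rational(-1, 6), z) (Function('U')(z) = Mul(z, Rational(-1, 6)) = Mul(Rational(-1, 6), z))
Function('v')(c) = Mul(Rational(1, 2), Pow(c, -1), Add(8, c)) (Function('v')(c) = Mul(Add(8, c), Pow(Mul(2, c), -1)) = Mul(Add(8, c), Mul(Rational(1, 2), Pow(c, -1))) = Mul(Rational(1, 2), Pow(c, -1), Add(8, c)))
r = -4136 (r = Mul(44, -94) = -4136)
Function('m')(C, u) = Add(Rational(-1, 2), C) (Function('m')(C, u) = Add(C, Mul(-1, Mul(Rational(-1, 6), Mul(1, -3)))) = Add(C, Mul(-1, Mul(Rational(-1, 6), -3))) = Add(C, Mul(-1, Rational(1, 2))) = Add(C, Rational(-1, 2)) = Add(Rational(-1, 2), C))
Add(Function('m')(r, Function('v')(-8)), Mul(-1, 23009)) = Add(Add(Rational(-1, 2), -4136), Mul(-1, 23009)) = Add(Rational(-8273, 2), -23009) = Rational(-54291, 2)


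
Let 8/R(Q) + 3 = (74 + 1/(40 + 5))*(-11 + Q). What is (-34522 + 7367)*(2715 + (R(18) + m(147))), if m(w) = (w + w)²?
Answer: -28060603527255/11591 ≈ -2.4209e+9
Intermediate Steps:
m(w) = 4*w² (m(w) = (2*w)² = 4*w²)
R(Q) = 8/(-36776/45 + 3331*Q/45) (R(Q) = 8/(-3 + (74 + 1/(40 + 5))*(-11 + Q)) = 8/(-3 + (74 + 1/45)*(-11 + Q)) = 8/(-3 + 3331*(-11 + Q)/45) = 8/(-3 + (-36641/45 + 3331*Q/45)) = 8/(-36776/45 + 3331*Q/45))
(-34522 + 7367)*(2715 + (R(18) + m(147))) = (-34522 + 7367)*(2715 + (360/(-36776 + 3331*18) + 4*147²)) = -27155*(2715 + (360/(-36776 + 59958) + 4*21609)) = -27155*(2715 + (360/23182 + 86436)) = -27155*(2715 + (360*(1/23182) + 86436)) = -27155*(2715 + (180/11591 + 86436)) = -27155*(2715 + 1001879856/11591) = -27155*1033349421/11591 = -28060603527255/11591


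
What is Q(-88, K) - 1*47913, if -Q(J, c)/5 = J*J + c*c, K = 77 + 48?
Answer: -164758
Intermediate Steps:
K = 125
Q(J, c) = -5*J² - 5*c² (Q(J, c) = -5*(J*J + c*c) = -5*(J² + c²) = -5*J² - 5*c²)
Q(-88, K) - 1*47913 = (-5*(-88)² - 5*125²) - 1*47913 = (-5*7744 - 5*15625) - 47913 = (-38720 - 78125) - 47913 = -116845 - 47913 = -164758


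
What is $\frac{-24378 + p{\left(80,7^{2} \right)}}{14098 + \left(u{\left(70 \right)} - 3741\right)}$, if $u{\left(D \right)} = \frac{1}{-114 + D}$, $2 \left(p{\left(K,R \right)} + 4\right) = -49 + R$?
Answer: $- \frac{1072808}{455707} \approx -2.3542$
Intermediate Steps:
$p{\left(K,R \right)} = - \frac{57}{2} + \frac{R}{2}$ ($p{\left(K,R \right)} = -4 + \frac{-49 + R}{2} = -4 + \left(- \frac{49}{2} + \frac{R}{2}\right) = - \frac{57}{2} + \frac{R}{2}$)
$\frac{-24378 + p{\left(80,7^{2} \right)}}{14098 + \left(u{\left(70 \right)} - 3741\right)} = \frac{-24378 - \left(\frac{57}{2} - \frac{7^{2}}{2}\right)}{14098 + \left(\frac{1}{-114 + 70} - 3741\right)} = \frac{-24378 + \left(- \frac{57}{2} + \frac{1}{2} \cdot 49\right)}{14098 - \left(3741 - \frac{1}{-44}\right)} = \frac{-24378 + \left(- \frac{57}{2} + \frac{49}{2}\right)}{14098 - \frac{164605}{44}} = \frac{-24378 - 4}{14098 - \frac{164605}{44}} = - \frac{24382}{\frac{455707}{44}} = \left(-24382\right) \frac{44}{455707} = - \frac{1072808}{455707}$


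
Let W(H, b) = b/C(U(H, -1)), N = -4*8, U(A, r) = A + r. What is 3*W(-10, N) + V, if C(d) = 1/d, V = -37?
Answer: 1019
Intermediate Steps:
N = -32
W(H, b) = b*(-1 + H) (W(H, b) = b/(1/(H - 1)) = b/(1/(-1 + H)) = b*(-1 + H))
3*W(-10, N) + V = 3*(-32*(-1 - 10)) - 37 = 3*(-32*(-11)) - 37 = 3*352 - 37 = 1056 - 37 = 1019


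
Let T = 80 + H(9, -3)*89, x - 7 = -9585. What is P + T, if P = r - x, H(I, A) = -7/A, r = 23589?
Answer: 100364/3 ≈ 33455.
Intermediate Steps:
x = -9578 (x = 7 - 9585 = -9578)
P = 33167 (P = 23589 - 1*(-9578) = 23589 + 9578 = 33167)
T = 863/3 (T = 80 - 7/(-3)*89 = 80 - 7*(-1/3)*89 = 80 + (7/3)*89 = 80 + 623/3 = 863/3 ≈ 287.67)
P + T = 33167 + 863/3 = 100364/3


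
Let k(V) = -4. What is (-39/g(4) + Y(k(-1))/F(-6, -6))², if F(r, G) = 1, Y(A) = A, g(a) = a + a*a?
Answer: 14161/400 ≈ 35.402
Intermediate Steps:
g(a) = a + a²
(-39/g(4) + Y(k(-1))/F(-6, -6))² = (-39*1/(4*(1 + 4)) - 4/1)² = (-39/(4*5) - 4*1)² = (-39/20 - 4)² = (-119/20)² = 14161/400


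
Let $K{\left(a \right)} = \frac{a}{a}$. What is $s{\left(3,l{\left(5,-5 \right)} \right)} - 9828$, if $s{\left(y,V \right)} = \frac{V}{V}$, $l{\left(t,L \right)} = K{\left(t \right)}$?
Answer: $-9827$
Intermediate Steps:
$K{\left(a \right)} = 1$
$l{\left(t,L \right)} = 1$
$s{\left(y,V \right)} = 1$
$s{\left(3,l{\left(5,-5 \right)} \right)} - 9828 = 1 - 9828 = -9827$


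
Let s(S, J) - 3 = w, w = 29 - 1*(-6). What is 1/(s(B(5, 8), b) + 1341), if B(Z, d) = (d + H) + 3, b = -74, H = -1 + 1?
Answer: 1/1379 ≈ 0.00072516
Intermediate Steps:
H = 0
w = 35 (w = 29 + 6 = 35)
B(Z, d) = 3 + d (B(Z, d) = (d + 0) + 3 = d + 3 = 3 + d)
s(S, J) = 38 (s(S, J) = 3 + 35 = 38)
1/(s(B(5, 8), b) + 1341) = 1/(38 + 1341) = 1/1379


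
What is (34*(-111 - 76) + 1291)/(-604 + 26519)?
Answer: -5067/25915 ≈ -0.19552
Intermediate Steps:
(34*(-111 - 76) + 1291)/(-604 + 26519) = (34*(-187) + 1291)/25915 = (-6358 + 1291)*(1/25915) = -5067*1/25915 = -5067/25915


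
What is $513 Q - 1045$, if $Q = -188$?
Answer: $-97489$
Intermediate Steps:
$513 Q - 1045 = 513 \left(-188\right) - 1045 = -96444 - 1045 = -97489$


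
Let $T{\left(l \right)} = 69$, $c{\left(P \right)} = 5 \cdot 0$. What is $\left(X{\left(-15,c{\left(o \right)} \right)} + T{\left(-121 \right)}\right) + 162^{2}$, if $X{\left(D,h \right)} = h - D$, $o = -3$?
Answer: $26328$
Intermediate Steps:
$c{\left(P \right)} = 0$
$\left(X{\left(-15,c{\left(o \right)} \right)} + T{\left(-121 \right)}\right) + 162^{2} = \left(\left(0 - -15\right) + 69\right) + 162^{2} = \left(\left(0 + 15\right) + 69\right) + 26244 = \left(15 + 69\right) + 26244 = 84 + 26244 = 26328$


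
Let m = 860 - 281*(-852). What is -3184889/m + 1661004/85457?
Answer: 126921693815/20532924304 ≈ 6.1814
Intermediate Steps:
m = 240272 (m = 860 + 239412 = 240272)
-3184889/m + 1661004/85457 = -3184889/240272 + 1661004/85457 = 126921693815/20532924304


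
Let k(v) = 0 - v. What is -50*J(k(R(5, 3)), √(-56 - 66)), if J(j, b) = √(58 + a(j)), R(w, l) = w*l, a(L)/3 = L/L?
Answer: -50*√61 ≈ -390.51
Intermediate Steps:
a(L) = 3 (a(L) = 3*(L/L) = 3*1 = 3)
R(w, l) = l*w
k(v) = -v
J(j, b) = √61 (J(j, b) = √(58 + 3) = √61)
-50*J(k(R(5, 3)), √(-56 - 66)) = -50*√61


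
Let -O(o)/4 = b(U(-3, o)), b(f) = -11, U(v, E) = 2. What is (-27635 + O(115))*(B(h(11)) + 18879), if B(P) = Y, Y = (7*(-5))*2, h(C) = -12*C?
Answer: -518959119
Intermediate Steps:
O(o) = 44 (O(o) = -4*(-11) = 44)
Y = -70 (Y = -35*2 = -70)
B(P) = -70
(-27635 + O(115))*(B(h(11)) + 18879) = (-27635 + 44)*(-70 + 18879) = -27591*18809 = -518959119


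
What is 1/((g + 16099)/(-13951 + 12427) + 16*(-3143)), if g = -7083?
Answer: -381/19161982 ≈ -1.9883e-5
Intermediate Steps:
1/((g + 16099)/(-13951 + 12427) + 16*(-3143)) = 1/((-7083 + 16099)/(-13951 + 12427) + 16*(-3143)) = 1/(9016/(-1524) - 50288) = 1/(9016*(-1/1524) - 50288) = 1/(-2254/381 - 50288) = 1/(-19161982/381) = -381/19161982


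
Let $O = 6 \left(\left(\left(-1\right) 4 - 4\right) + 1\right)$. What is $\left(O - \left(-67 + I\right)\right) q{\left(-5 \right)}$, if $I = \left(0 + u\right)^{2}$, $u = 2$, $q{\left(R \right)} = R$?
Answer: $-105$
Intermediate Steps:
$O = -42$ ($O = 6 \left(\left(-4 - 4\right) + 1\right) = 6 \left(-8 + 1\right) = 6 \left(-7\right) = -42$)
$I = 4$ ($I = \left(0 + 2\right)^{2} = 2^{2} = 4$)
$\left(O - \left(-67 + I\right)\right) q{\left(-5 \right)} = \left(-42 + \left(67 - 4\right)\right) \left(-5\right) = \left(-42 + 63\right) \left(-5\right) = 21 \left(-5\right) = -105$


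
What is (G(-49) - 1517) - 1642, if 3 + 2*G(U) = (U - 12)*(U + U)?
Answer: -343/2 ≈ -171.50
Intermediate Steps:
G(U) = -3/2 + U*(-12 + U) (G(U) = -3/2 + ((U - 12)*(U + U))/2 = -3/2 + ((-12 + U)*(2*U))/2 = -3/2 + (2*U*(-12 + U))/2 = -3/2 + U*(-12 + U))
(G(-49) - 1517) - 1642 = ((-3/2 + (-49)² - 12*(-49)) - 1517) - 1642 = ((-3/2 + 2401 + 588) - 1517) - 1642 = (5975/2 - 1517) - 1642 = 2941/2 - 1642 = -343/2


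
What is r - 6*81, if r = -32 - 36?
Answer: -554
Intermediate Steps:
r = -68
r - 6*81 = -68 - 6*81 = -68 - 486 = -554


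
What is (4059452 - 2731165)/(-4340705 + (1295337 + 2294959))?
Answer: -1328287/750409 ≈ -1.7701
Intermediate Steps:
(4059452 - 2731165)/(-4340705 + (1295337 + 2294959)) = 1328287/(-4340705 + 3590296) = 1328287/(-750409) = 1328287*(-1/750409) = -1328287/750409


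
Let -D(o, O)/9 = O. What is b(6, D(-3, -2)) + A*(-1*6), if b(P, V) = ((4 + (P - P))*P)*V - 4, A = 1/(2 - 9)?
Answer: 3002/7 ≈ 428.86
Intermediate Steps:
D(o, O) = -9*O
A = -⅐ (A = 1/(-7) = -⅐ ≈ -0.14286)
b(P, V) = -4 + 4*P*V (b(P, V) = ((4 + 0)*P)*V - 4 = (4*P)*V - 4 = 4*P*V - 4 = -4 + 4*P*V)
b(6, D(-3, -2)) + A*(-1*6) = (-4 + 4*6*(-9*(-2))) - (-1)*6/7 = (-4 + 4*6*18) - ⅐*(-6) = (-4 + 432) + 6/7 = 428 + 6/7 = 3002/7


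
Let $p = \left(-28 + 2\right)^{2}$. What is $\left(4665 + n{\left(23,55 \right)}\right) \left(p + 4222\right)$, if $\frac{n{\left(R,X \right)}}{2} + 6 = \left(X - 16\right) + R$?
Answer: $23397746$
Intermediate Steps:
$n{\left(R,X \right)} = -44 + 2 R + 2 X$ ($n{\left(R,X \right)} = -12 + 2 \left(\left(X - 16\right) + R\right) = -12 + 2 \left(\left(-16 + X\right) + R\right) = -12 + 2 \left(-16 + R + X\right) = -12 + \left(-32 + 2 R + 2 X\right) = -44 + 2 R + 2 X$)
$p = 676$ ($p = \left(-26\right)^{2} = 676$)
$\left(4665 + n{\left(23,55 \right)}\right) \left(p + 4222\right) = \left(4665 + \left(-44 + 2 \cdot 23 + 2 \cdot 55\right)\right) \left(676 + 4222\right) = \left(4665 + \left(-44 + 46 + 110\right)\right) 4898 = \left(4665 + 112\right) 4898 = 4777 \cdot 4898 = 23397746$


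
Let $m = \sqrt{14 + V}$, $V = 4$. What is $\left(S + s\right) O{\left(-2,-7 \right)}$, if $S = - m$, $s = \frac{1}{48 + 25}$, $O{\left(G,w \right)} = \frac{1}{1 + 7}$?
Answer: $\frac{1}{584} - \frac{3 \sqrt{2}}{8} \approx -0.52862$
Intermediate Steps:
$O{\left(G,w \right)} = \frac{1}{8}$
$m = 3 \sqrt{2}$ ($m = \sqrt{14 + 4} = \sqrt{18} = 3 \sqrt{2} \approx 4.2426$)
$s = \frac{1}{73} \approx 0.013699$
$S = - 3 \sqrt{2} \approx -4.2426$
$\left(S + s\right) O{\left(-2,-7 \right)} = \left(- 3 \sqrt{2} + \frac{1}{73}\right) \frac{1}{8} = \left(\frac{1}{73} - 3 \sqrt{2}\right) \frac{1}{8} = \frac{1}{584} - \frac{3 \sqrt{2}}{8}$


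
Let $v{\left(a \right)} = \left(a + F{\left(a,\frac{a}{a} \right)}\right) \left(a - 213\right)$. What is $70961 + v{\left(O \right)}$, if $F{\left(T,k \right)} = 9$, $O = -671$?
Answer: $656169$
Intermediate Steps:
$v{\left(a \right)} = \left(-213 + a\right) \left(9 + a\right)$ ($v{\left(a \right)} = \left(a + 9\right) \left(a - 213\right) = \left(9 + a\right) \left(-213 + a\right) = \left(-213 + a\right) \left(9 + a\right)$)
$70961 + v{\left(O \right)} = 70961 - \left(-134967 - 450241\right) = 70961 + \left(-1917 + 450241 + 136884\right) = 70961 + 585208 = 656169$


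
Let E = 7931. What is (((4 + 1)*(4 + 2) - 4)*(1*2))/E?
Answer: 52/7931 ≈ 0.0065565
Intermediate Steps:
(((4 + 1)*(4 + 2) - 4)*(1*2))/E = (((4 + 1)*(4 + 2) - 4)*(1*2))/7931 = ((5*6 - 4)*2)*(1/7931) = ((30 - 4)*2)*(1/7931) = (26*2)*(1/7931) = 52*(1/7931) = 52/7931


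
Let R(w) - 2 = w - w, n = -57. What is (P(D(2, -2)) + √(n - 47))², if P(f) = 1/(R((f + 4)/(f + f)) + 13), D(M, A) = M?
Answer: -23399/225 + 4*I*√26/15 ≈ -104.0 + 1.3597*I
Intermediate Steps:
R(w) = 2 (R(w) = 2 + (w - w) = 2 + 0 = 2)
P(f) = 1/15 (P(f) = 1/(2 + 13) = 1/15)
(P(D(2, -2)) + √(n - 47))² = (1/15 + √(-57 - 47))² = (1/15 + √(-104))² = (1/15 + 2*I*√26)²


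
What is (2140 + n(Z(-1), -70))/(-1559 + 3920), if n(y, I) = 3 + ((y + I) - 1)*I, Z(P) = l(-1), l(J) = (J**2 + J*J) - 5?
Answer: 2441/787 ≈ 3.1017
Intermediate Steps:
l(J) = -5 + 2*J**2 (l(J) = (J**2 + J**2) - 5 = 2*J**2 - 5 = -5 + 2*J**2)
Z(P) = -3 (Z(P) = -5 + 2*(-1)**2 = -5 + 2*1 = -5 + 2 = -3)
n(y, I) = 3 + I*(-1 + I + y) (n(y, I) = 3 + ((I + y) - 1)*I = 3 + (-1 + I + y)*I = 3 + I*(-1 + I + y))
(2140 + n(Z(-1), -70))/(-1559 + 3920) = (2140 + (3 + (-70)**2 - 1*(-70) - 70*(-3)))/(-1559 + 3920) = (2140 + (3 + 4900 + 70 + 210))/2361 = (2140 + 5183)*(1/2361) = 7323*(1/2361) = 2441/787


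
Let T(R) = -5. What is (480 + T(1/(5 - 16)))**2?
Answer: 225625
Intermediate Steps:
(480 + T(1/(5 - 16)))**2 = (480 - 5)**2 = 475**2 = 225625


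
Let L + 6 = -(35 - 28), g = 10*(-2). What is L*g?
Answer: 260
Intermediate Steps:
g = -20
L = -13 (L = -6 - (35 - 28) = -6 - 1*7 = -6 - 7 = -13)
L*g = -13*(-20) = 260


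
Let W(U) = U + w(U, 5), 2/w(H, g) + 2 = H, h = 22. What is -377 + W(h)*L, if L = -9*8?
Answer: -9841/5 ≈ -1968.2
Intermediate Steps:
w(H, g) = 2/(-2 + H)
W(U) = U + 2/(-2 + U)
L = -72
-377 + W(h)*L = -377 + ((2 + 22*(-2 + 22))/(-2 + 22))*(-72) = -377 + ((2 + 22*20)/20)*(-72) = -377 + ((2 + 440)/20)*(-72) = -377 + ((1/20)*442)*(-72) = -377 + (221/10)*(-72) = -377 - 7956/5 = -9841/5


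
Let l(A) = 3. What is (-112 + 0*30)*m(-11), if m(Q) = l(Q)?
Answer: -336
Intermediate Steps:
m(Q) = 3
(-112 + 0*30)*m(-11) = (-112 + 0*30)*3 = (-112 + 0)*3 = -112*3 = -336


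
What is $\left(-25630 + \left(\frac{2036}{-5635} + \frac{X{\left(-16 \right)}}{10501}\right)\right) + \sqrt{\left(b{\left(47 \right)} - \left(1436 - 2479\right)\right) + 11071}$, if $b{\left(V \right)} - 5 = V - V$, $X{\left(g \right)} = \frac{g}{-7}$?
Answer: $- \frac{1516628817206}{59173135} + \sqrt{12119} \approx -25520.0$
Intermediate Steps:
$X{\left(g \right)} = - \frac{g}{7}$ ($X{\left(g \right)} = g \left(- \frac{1}{7}\right) = - \frac{g}{7}$)
$b{\left(V \right)} = 5$ ($b{\left(V \right)} = 5 + \left(V - V\right) = 5 + 0 = 5$)
$\left(-25630 + \left(\frac{2036}{-5635} + \frac{X{\left(-16 \right)}}{10501}\right)\right) + \sqrt{\left(b{\left(47 \right)} - \left(1436 - 2479\right)\right) + 11071} = \left(-25630 + \left(\frac{2036}{-5635} + \frac{\left(- \frac{1}{7}\right) \left(-16\right)}{10501}\right)\right) + \sqrt{\left(5 - \left(1436 - 2479\right)\right) + 11071} = \left(-25630 + \left(2036 \left(- \frac{1}{5635}\right) + \frac{16}{7} \cdot \frac{1}{10501}\right)\right) + \sqrt{\left(5 - -1043\right) + 11071} = \left(-25630 + \left(- \frac{2036}{5635} + \frac{16}{73507}\right)\right) + \sqrt{\left(5 + 1043\right) + 11071} = \left(-25630 - \frac{21367156}{59173135}\right) + \sqrt{1048 + 11071} = - \frac{1516628817206}{59173135} + \sqrt{12119}$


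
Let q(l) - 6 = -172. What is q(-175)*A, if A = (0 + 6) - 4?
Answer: -332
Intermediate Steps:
A = 2 (A = 6 - 4 = 2)
q(l) = -166 (q(l) = 6 - 172 = -166)
q(-175)*A = -166*2 = -332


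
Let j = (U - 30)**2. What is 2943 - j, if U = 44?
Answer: 2747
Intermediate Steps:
j = 196 (j = (44 - 30)**2 = 14**2 = 196)
2943 - j = 2943 - 1*196 = 2943 - 196 = 2747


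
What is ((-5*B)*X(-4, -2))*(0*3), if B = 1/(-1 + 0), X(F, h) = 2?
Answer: 0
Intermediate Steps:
B = -1 (B = 1/(-1) = -1)
((-5*B)*X(-4, -2))*(0*3) = (-5*(-1)*2)*(0*3) = (5*2)*0 = 10*0 = 0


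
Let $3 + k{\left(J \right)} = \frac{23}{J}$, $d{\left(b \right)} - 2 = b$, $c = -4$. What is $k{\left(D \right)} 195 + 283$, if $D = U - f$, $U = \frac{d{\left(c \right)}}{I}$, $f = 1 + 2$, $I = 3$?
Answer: $- \frac{16777}{11} \approx -1525.2$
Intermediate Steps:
$d{\left(b \right)} = 2 + b$
$f = 3$
$U = - \frac{2}{3}$ ($U = \frac{2 - 4}{3} = \left(-2\right) \frac{1}{3} = - \frac{2}{3} \approx -0.66667$)
$D = - \frac{11}{3}$ ($D = - \frac{2}{3} - 3 = - \frac{11}{3} \approx -3.6667$)
$k{\left(J \right)} = -3 + \frac{23}{J}$
$k{\left(D \right)} 195 + 283 = \left(-3 + \frac{23}{- \frac{11}{3}}\right) 195 + 283 = \left(-3 + 23 \left(- \frac{3}{11}\right)\right) 195 + 283 = \left(-3 - \frac{69}{11}\right) 195 + 283 = \left(- \frac{102}{11}\right) 195 + 283 = - \frac{19890}{11} + 283 = - \frac{16777}{11}$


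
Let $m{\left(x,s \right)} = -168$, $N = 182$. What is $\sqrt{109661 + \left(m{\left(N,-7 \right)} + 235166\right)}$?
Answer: $\sqrt{344659} \approx 587.08$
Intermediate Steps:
$\sqrt{109661 + \left(m{\left(N,-7 \right)} + 235166\right)} = \sqrt{109661 + \left(-168 + 235166\right)} = \sqrt{109661 + 234998} = \sqrt{344659}$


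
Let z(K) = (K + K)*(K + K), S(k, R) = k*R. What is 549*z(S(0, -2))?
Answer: 0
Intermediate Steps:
S(k, R) = R*k
z(K) = 4*K² (z(K) = (2*K)*(2*K) = 4*K²)
549*z(S(0, -2)) = 549*(4*(-2*0)²) = 549*(4*0²) = 549*(4*0) = 549*0 = 0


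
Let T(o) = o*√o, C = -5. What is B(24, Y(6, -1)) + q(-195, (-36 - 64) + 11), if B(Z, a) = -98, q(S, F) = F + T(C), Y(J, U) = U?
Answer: -187 - 5*I*√5 ≈ -187.0 - 11.18*I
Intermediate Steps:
T(o) = o^(3/2)
q(S, F) = F - 5*I*√5 (q(S, F) = F + (-5)^(3/2) = F - 5*I*√5)
B(24, Y(6, -1)) + q(-195, (-36 - 64) + 11) = -98 + (((-36 - 64) + 11) - 5*I*√5) = -98 + ((-100 + 11) - 5*I*√5) = -98 + (-89 - 5*I*√5) = -187 - 5*I*√5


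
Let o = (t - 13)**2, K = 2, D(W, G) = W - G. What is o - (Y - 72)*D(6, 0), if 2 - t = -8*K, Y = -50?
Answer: 757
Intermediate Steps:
t = 18 (t = 2 - (-8)*2 = 2 - 1*(-16) = 2 + 16 = 18)
o = 25 (o = (18 - 13)**2 = 5**2 = 25)
o - (Y - 72)*D(6, 0) = 25 - (-50 - 72)*(6 - 1*0) = 25 - (-122)*(6 + 0) = 25 - (-122)*6 = 25 - 1*(-732) = 25 + 732 = 757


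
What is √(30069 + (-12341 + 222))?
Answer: 5*√718 ≈ 133.98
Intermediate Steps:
√(30069 + (-12341 + 222)) = √(30069 - 12119) = √17950 = 5*√718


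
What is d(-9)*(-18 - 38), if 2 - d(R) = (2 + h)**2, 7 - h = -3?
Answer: 7952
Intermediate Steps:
h = 10 (h = 7 - 1*(-3) = 7 + 3 = 10)
d(R) = -142 (d(R) = 2 - (2 + 10)**2 = 2 - 1*12**2 = 2 - 1*144 = 2 - 144 = -142)
d(-9)*(-18 - 38) = -142*(-18 - 38) = -142*(-56) = 7952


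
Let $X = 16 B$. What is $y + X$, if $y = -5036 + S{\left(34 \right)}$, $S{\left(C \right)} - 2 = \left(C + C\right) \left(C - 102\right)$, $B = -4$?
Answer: $-9722$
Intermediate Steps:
$X = -64$ ($X = 16 \left(-4\right) = -64$)
$S{\left(C \right)} = 2 + 2 C \left(-102 + C\right)$ ($S{\left(C \right)} = 2 + \left(C + C\right) \left(C - 102\right) = 2 + 2 C \left(-102 + C\right)$)
$y = -9658$ ($y = -5036 + \left(2 - 6936 + 2 \cdot 34^{2}\right) = -5036 + \left(2 - 6936 + 2 \cdot 1156\right) = -5036 + \left(2 - 6936 + 2312\right) = -5036 - 4622 = -9658$)
$y + X = -9658 - 64 = -9722$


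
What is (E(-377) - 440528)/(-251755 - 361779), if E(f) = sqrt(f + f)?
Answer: 220264/306767 - I*sqrt(754)/613534 ≈ 0.71802 - 4.4756e-5*I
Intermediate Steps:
E(f) = sqrt(2)*sqrt(f) (E(f) = sqrt(2*f) = sqrt(2)*sqrt(f))
(E(-377) - 440528)/(-251755 - 361779) = (sqrt(2)*sqrt(-377) - 440528)/(-251755 - 361779) = (sqrt(2)*(I*sqrt(377)) - 440528)/(-613534) = (I*sqrt(754) - 440528)*(-1/613534) = (-440528 + I*sqrt(754))*(-1/613534) = 220264/306767 - I*sqrt(754)/613534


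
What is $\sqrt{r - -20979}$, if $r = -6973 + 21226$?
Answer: $4 \sqrt{2202} \approx 187.7$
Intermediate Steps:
$r = 14253$
$\sqrt{r - -20979} = \sqrt{14253 - -20979} = \sqrt{14253 + 20979} = \sqrt{35232} = 4 \sqrt{2202}$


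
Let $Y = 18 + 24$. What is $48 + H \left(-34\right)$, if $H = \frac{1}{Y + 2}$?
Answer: $\frac{1039}{22} \approx 47.227$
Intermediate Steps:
$Y = 42$
$H = \frac{1}{44}$ ($H = \frac{1}{42 + 2} = \frac{1}{44} \approx 0.022727$)
$48 + H \left(-34\right) = 48 + \frac{1}{44} \left(-34\right) = 48 - \frac{17}{22} = \frac{1039}{22}$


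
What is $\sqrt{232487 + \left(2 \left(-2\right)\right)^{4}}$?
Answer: $\sqrt{232743} \approx 482.43$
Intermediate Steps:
$\sqrt{232487 + \left(2 \left(-2\right)\right)^{4}} = \sqrt{232487 + \left(-4\right)^{4}} = \sqrt{232487 + 256} = \sqrt{232743}$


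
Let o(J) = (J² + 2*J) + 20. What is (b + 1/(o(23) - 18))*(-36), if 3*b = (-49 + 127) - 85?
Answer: 48432/577 ≈ 83.938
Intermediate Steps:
b = -7/3 (b = ((-49 + 127) - 85)/3 = (78 - 85)/3 = (⅓)*(-7) = -7/3 ≈ -2.3333)
o(J) = 20 + J² + 2*J
(b + 1/(o(23) - 18))*(-36) = (-7/3 + 1/((20 + 23² + 2*23) - 18))*(-36) = (-7/3 + 1/((20 + 529 + 46) - 18))*(-36) = (-7/3 + 1/(595 - 18))*(-36) = (-7/3 + 1/577)*(-36) = -4036/1731*(-36) = 48432/577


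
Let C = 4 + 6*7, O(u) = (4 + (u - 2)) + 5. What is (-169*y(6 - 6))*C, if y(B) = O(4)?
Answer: -85514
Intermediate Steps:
O(u) = 7 + u (O(u) = (4 + (-2 + u)) + 5 = (2 + u) + 5 = 7 + u)
y(B) = 11 (y(B) = 7 + 4 = 11)
C = 46 (C = 4 + 42 = 46)
(-169*y(6 - 6))*C = -169*11*46 = -1859*46 = -85514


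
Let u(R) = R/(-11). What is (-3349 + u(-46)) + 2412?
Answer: -10261/11 ≈ -932.82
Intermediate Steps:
u(R) = -R/11 (u(R) = R*(-1/11) = -R/11)
(-3349 + u(-46)) + 2412 = (-3349 - 1/11*(-46)) + 2412 = (-3349 + 46/11) + 2412 = -36793/11 + 2412 = -10261/11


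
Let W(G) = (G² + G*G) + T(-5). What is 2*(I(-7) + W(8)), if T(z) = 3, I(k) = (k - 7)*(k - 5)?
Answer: 598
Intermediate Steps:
I(k) = (-7 + k)*(-5 + k)
W(G) = 3 + 2*G² (W(G) = (G² + G*G) + 3 = (G² + G²) + 3 = 2*G² + 3 = 3 + 2*G²)
2*(I(-7) + W(8)) = 2*((35 + (-7)² - 12*(-7)) + (3 + 2*8²)) = 2*((35 + 49 + 84) + (3 + 2*64)) = 2*(168 + (3 + 128)) = 2*(168 + 131) = 2*299 = 598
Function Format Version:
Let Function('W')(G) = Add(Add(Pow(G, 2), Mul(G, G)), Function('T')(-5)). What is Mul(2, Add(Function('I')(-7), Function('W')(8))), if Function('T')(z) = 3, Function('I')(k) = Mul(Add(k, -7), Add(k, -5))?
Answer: 598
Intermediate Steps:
Function('I')(k) = Mul(Add(-7, k), Add(-5, k))
Function('W')(G) = Add(3, Mul(2, Pow(G, 2))) (Function('W')(G) = Add(Add(Pow(G, 2), Mul(G, G)), 3) = Add(Add(Pow(G, 2), Pow(G, 2)), 3) = Add(Mul(2, Pow(G, 2)), 3) = Add(3, Mul(2, Pow(G, 2))))
Mul(2, Add(Function('I')(-7), Function('W')(8))) = Mul(2, Add(Add(35, Pow(-7, 2), Mul(-12, -7)), Add(3, Mul(2, Pow(8, 2))))) = Mul(2, Add(Add(35, 49, 84), Add(3, Mul(2, 64)))) = Mul(2, Add(168, Add(3, 128))) = Mul(2, Add(168, 131)) = Mul(2, 299) = 598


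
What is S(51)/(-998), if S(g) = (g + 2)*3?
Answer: -159/998 ≈ -0.15932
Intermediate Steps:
S(g) = 6 + 3*g (S(g) = (2 + g)*3 = 6 + 3*g)
S(51)/(-998) = (6 + 3*51)/(-998) = (6 + 153)*(-1/998) = 159*(-1/998) = -159/998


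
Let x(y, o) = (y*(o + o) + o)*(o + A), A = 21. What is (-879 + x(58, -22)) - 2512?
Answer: -817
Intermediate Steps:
x(y, o) = (21 + o)*(o + 2*o*y) (x(y, o) = (y*(o + o) + o)*(o + 21) = (y*(2*o) + o)*(21 + o) = (2*o*y + o)*(21 + o) = (o + 2*o*y)*(21 + o) = (21 + o)*(o + 2*o*y))
(-879 + x(58, -22)) - 2512 = (-879 - 22*(21 - 22 + 42*58 + 2*(-22)*58)) - 2512 = (-879 - 22*(21 - 22 + 2436 - 2552)) - 2512 = (-879 - 22*(-117)) - 2512 = (-879 + 2574) - 2512 = 1695 - 2512 = -817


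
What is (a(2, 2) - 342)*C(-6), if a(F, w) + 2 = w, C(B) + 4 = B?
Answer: 3420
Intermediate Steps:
C(B) = -4 + B
a(F, w) = -2 + w
(a(2, 2) - 342)*C(-6) = ((-2 + 2) - 342)*(-4 - 6) = (0 - 342)*(-10) = -342*(-10) = 3420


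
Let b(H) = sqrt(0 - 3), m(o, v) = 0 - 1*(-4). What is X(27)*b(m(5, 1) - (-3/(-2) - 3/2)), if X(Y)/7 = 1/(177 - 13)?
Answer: 7*I*sqrt(3)/164 ≈ 0.073929*I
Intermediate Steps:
m(o, v) = 4 (m(o, v) = 0 + 4 = 4)
X(Y) = 7/164 (X(Y) = 7/(177 - 13) = 7/164)
b(H) = I*sqrt(3) (b(H) = sqrt(-3) = I*sqrt(3))
X(27)*b(m(5, 1) - (-3/(-2) - 3/2)) = 7*(I*sqrt(3))/164 = 7*I*sqrt(3)/164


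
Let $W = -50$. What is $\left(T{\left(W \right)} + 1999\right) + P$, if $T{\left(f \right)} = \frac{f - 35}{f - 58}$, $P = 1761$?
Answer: $\frac{406165}{108} \approx 3760.8$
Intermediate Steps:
$T{\left(f \right)} = \frac{-35 + f}{-58 + f}$
$\left(T{\left(W \right)} + 1999\right) + P = \left(\frac{-35 - 50}{-58 - 50} + 1999\right) + 1761 = \left(\frac{1}{-108} \left(-85\right) + 1999\right) + 1761 = \left(\left(- \frac{1}{108}\right) \left(-85\right) + 1999\right) + 1761 = \left(\frac{85}{108} + 1999\right) + 1761 = \frac{215977}{108} + 1761 = \frac{406165}{108}$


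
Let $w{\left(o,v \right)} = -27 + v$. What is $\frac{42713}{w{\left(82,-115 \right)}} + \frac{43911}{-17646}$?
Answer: $- \frac{3725240}{12283} \approx -303.28$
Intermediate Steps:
$\frac{42713}{w{\left(82,-115 \right)}} + \frac{43911}{-17646} = \frac{42713}{-27 - 115} + \frac{43911}{-17646} = \frac{42713}{-142} + 43911 \left(- \frac{1}{17646}\right) = 42713 \left(- \frac{1}{142}\right) - \frac{861}{346} = - \frac{42713}{142} - \frac{861}{346} = - \frac{3725240}{12283}$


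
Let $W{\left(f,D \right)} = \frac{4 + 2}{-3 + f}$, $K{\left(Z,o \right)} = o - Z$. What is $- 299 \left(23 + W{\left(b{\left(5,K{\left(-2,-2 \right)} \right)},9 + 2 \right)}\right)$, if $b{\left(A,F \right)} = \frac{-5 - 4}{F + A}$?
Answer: $- \frac{26013}{4} \approx -6503.3$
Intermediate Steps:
$b{\left(A,F \right)} = - \frac{9}{A + F}$
$W{\left(f,D \right)} = \frac{6}{-3 + f}$
$- 299 \left(23 + W{\left(b{\left(5,K{\left(-2,-2 \right)} \right)},9 + 2 \right)}\right) = - 299 \left(23 + \frac{6}{-3 - \frac{9}{5 - 0}}\right) = - 299 \left(23 + \frac{6}{-3 - \frac{9}{5 + \left(-2 + 2\right)}}\right) = - 299 \left(23 + \frac{6}{-3 - \frac{9}{5 + 0}}\right) = - 299 \left(23 + \frac{6}{-3 - \frac{9}{5}}\right) = - 299 \left(23 + \frac{6}{- \frac{24}{5}}\right) = - 299 \left(23 + 6 \left(- \frac{5}{24}\right)\right) = - 299 \left(23 - \frac{5}{4}\right) = \left(-299\right) \frac{87}{4} = - \frac{26013}{4}$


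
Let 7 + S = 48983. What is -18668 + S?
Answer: 30308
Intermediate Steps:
S = 48976 (S = -7 + 48983 = 48976)
-18668 + S = -18668 + 48976 = 30308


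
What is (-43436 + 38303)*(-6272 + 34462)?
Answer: -144699270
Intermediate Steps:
(-43436 + 38303)*(-6272 + 34462) = -5133*28190 = -144699270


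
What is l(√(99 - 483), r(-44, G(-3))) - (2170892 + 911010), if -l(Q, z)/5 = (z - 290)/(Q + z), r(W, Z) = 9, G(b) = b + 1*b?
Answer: -3081902 + 1405/(9 + 8*I*√6) ≈ -3.0819e+6 - 59.209*I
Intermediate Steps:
G(b) = 2*b (G(b) = b + b = 2*b)
l(Q, z) = -5*(-290 + z)/(Q + z) (l(Q, z) = -5*(z - 290)/(Q + z) = -5*(-290 + z)/(Q + z))
l(√(99 - 483), r(-44, G(-3))) - (2170892 + 911010) = 5*(290 - 1*9)/(√(99 - 483) + 9) - (2170892 + 911010) = 5*(290 - 9)/(√(-384) + 9) - 1*3081902 = 5*281/(8*I*√6 + 9) - 3081902 = 5*281/(9 + 8*I*√6) - 3081902 = 1405/(9 + 8*I*√6) - 3081902 = -3081902 + 1405/(9 + 8*I*√6)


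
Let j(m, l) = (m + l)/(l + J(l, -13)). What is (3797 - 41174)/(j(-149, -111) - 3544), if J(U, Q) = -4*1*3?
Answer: 4597371/435652 ≈ 10.553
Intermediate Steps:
J(U, Q) = -12 (J(U, Q) = -4*3 = -12)
j(m, l) = (l + m)/(-12 + l) (j(m, l) = (m + l)/(l - 12) = (l + m)/(-12 + l))
(3797 - 41174)/(j(-149, -111) - 3544) = (3797 - 41174)/((-111 - 149)/(-12 - 111) - 3544) = -37377/(-260/(-123) - 3544) = -37377/(-1/123*(-260) - 3544) = -37377/(260/123 - 3544) = -37377/(-435652/123) = -37377*(-123/435652) = 4597371/435652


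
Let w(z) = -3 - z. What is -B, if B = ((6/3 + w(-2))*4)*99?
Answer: -396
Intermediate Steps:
B = 396 (B = ((6/3 + (-3 - 1*(-2)))*4)*99 = ((6*(1/3) + (-3 + 2))*4)*99 = ((2 - 1)*4)*99 = (1*4)*99 = 4*99 = 396)
-B = -1*396 = -396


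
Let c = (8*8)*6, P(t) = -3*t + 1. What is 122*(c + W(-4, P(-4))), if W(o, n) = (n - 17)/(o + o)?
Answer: 46909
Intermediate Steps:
P(t) = 1 - 3*t
W(o, n) = (-17 + n)/(2*o) (W(o, n) = (-17 + n)/((2*o)) = (-17 + n)*(1/(2*o)) = (-17 + n)/(2*o))
c = 384 (c = 64*6 = 384)
122*(c + W(-4, P(-4))) = 122*(384 + (1/2)*(-17 + (1 - 3*(-4)))/(-4)) = 122*(384 + (1/2)*(-1/4)*(-17 + (1 + 12))) = 122*(384 + (1/2)*(-1/4)*(-17 + 13)) = 122*(384 + (1/2)*(-1/4)*(-4)) = 122*(384 + 1/2) = 122*(769/2) = 46909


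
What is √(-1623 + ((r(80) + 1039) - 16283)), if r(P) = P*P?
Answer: 3*I*√1163 ≈ 102.31*I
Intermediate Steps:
r(P) = P²
√(-1623 + ((r(80) + 1039) - 16283)) = √(-1623 + ((80² + 1039) - 16283)) = √(-1623 + ((6400 + 1039) - 16283)) = √(-1623 + (7439 - 16283)) = √(-1623 - 8844) = √(-10467) = 3*I*√1163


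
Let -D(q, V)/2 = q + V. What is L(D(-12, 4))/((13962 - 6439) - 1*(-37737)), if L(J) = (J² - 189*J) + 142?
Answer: -1313/22630 ≈ -0.058020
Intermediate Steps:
D(q, V) = -2*V - 2*q (D(q, V) = -2*(q + V) = -2*(V + q) = -2*V - 2*q)
L(J) = 142 + J² - 189*J
L(D(-12, 4))/((13962 - 6439) - 1*(-37737)) = (142 + (-2*4 - 2*(-12))² - 189*(-2*4 - 2*(-12)))/((13962 - 6439) - 1*(-37737)) = (142 + (-8 + 24)² - 189*(-8 + 24))/(7523 + 37737) = (142 + 16² - 189*16)/45260 = (142 + 256 - 3024)*(1/45260) = -2626*1/45260 = -1313/22630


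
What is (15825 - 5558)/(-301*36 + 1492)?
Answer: -10267/9344 ≈ -1.0988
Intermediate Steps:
(15825 - 5558)/(-301*36 + 1492) = 10267/(-10836 + 1492) = 10267/(-9344) = 10267*(-1/9344) = -10267/9344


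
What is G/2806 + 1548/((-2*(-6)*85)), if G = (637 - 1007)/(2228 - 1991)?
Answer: 42878194/28263435 ≈ 1.5171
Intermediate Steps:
G = -370/237 ≈ -1.5612
G/2806 + 1548/((-2*(-6)*85)) = -370/237/2806 + 1548/((-2*(-6)*85)) = -370/237*1/2806 + 1548/((12*85)) = -185/332511 + 1548/1020 = -185/332511 + 1548*(1/1020) = -185/332511 + 129/85 = 42878194/28263435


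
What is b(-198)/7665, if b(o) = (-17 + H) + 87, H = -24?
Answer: 46/7665 ≈ 0.0060013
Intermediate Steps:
b(o) = 46 (b(o) = (-17 - 24) + 87 = -41 + 87 = 46)
b(-198)/7665 = 46/7665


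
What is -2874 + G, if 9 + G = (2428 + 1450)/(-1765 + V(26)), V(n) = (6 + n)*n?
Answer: -2693717/933 ≈ -2887.2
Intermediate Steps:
V(n) = n*(6 + n)
G = -12275/933 (G = -9 + (2428 + 1450)/(-1765 + 26*(6 + 26)) = -9 + 3878/(-1765 + 26*32) = -9 + 3878/(-1765 + 832) = -9 + 3878/(-933) = -9 + 3878*(-1/933) = -9 - 3878/933 = -12275/933 ≈ -13.156)
-2874 + G = -2874 - 12275/933 = -2693717/933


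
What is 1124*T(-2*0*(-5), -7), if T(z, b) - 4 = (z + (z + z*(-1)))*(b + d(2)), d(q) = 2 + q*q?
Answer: 4496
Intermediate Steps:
d(q) = 2 + q**2
T(z, b) = 4 + z*(6 + b) (T(z, b) = 4 + (z + (z + z*(-1)))*(b + (2 + 2**2)) = 4 + (z + (z - z))*(b + (2 + 4)) = 4 + (z + 0)*(b + 6) = 4 + z*(6 + b))
1124*T(-2*0*(-5), -7) = 1124*(4 + 6*(-2*0*(-5)) - 7*(-2*0)*(-5)) = 1124*(4 + 6*(0*(-5)) - 0*(-5)) = 1124*(4 + 6*0 - 7*0) = 1124*(4 + 0 + 0) = 1124*4 = 4496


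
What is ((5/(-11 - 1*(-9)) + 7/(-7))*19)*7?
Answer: -931/2 ≈ -465.50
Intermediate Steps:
((5/(-11 - 1*(-9)) + 7/(-7))*19)*7 = ((5/(-11 + 9) + 7*(-⅐))*19)*7 = ((5/(-2) - 1)*19)*7 = ((5*(-½) - 1)*19)*7 = ((-5/2 - 1)*19)*7 = -7/2*19*7 = -133/2*7 = -931/2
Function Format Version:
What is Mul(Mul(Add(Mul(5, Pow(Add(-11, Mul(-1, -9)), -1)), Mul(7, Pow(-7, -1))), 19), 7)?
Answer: Rational(-931, 2) ≈ -465.50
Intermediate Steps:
Mul(Mul(Add(Mul(5, Pow(Add(-11, Mul(-1, -9)), -1)), Mul(7, Pow(-7, -1))), 19), 7) = Mul(Mul(Add(Mul(5, Pow(Add(-11, 9), -1)), Mul(7, Rational(-1, 7))), 19), 7) = Mul(Mul(Add(Mul(5, Pow(-2, -1)), -1), 19), 7) = Mul(Mul(Add(Mul(5, Rational(-1, 2)), -1), 19), 7) = Mul(Mul(Add(Rational(-5, 2), -1), 19), 7) = Mul(Mul(Rational(-7, 2), 19), 7) = Mul(Rational(-133, 2), 7) = Rational(-931, 2)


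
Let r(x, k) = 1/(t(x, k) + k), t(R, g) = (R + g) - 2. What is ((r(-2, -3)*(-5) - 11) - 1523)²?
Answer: 9406489/4 ≈ 2.3516e+6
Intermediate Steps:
t(R, g) = -2 + R + g
r(x, k) = 1/(-2 + x + 2*k) (r(x, k) = 1/((-2 + x + k) + k) = 1/((-2 + k + x) + k) = 1/(-2 + x + 2*k))
((r(-2, -3)*(-5) - 11) - 1523)² = ((-5/(-2 - 2 + 2*(-3)) - 11) - 1523)² = ((-5/(-2 - 2 - 6) - 11) - 1523)² = ((-5/(-10) - 11) - 1523)² = ((-⅒*(-5) - 11) - 1523)² = ((½ - 11) - 1523)² = (-21/2 - 1523)² = (-3067/2)² = 9406489/4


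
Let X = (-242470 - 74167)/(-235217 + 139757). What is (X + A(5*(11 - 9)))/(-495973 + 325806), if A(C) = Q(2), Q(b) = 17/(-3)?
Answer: 224303/16244141820 ≈ 1.3808e-5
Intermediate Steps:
X = 316637/95460 (X = -316637/(-95460) = -316637*(-1/95460) = 316637/95460 ≈ 3.3170)
Q(b) = -17/3 (Q(b) = 17*(-⅓) = -17/3)
A(C) = -17/3
(X + A(5*(11 - 9)))/(-495973 + 325806) = (316637/95460 - 17/3)/(-495973 + 325806) = -224303/95460/(-170167) = -224303/95460*(-1/170167) = 224303/16244141820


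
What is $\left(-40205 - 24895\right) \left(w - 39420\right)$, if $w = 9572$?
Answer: $1943104800$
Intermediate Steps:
$\left(-40205 - 24895\right) \left(w - 39420\right) = \left(-40205 - 24895\right) \left(9572 - 39420\right) = \left(-65100\right) \left(-29848\right) = 1943104800$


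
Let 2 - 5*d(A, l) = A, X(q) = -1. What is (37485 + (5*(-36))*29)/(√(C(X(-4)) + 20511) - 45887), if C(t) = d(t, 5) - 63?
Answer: -7402720275/10527981602 - 32265*√511215/10527981602 ≈ -0.70534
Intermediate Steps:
d(A, l) = ⅖ - A/5
C(t) = -313/5 - t/5 (C(t) = (⅖ - t/5) - 63 = -313/5 - t/5)
(37485 + (5*(-36))*29)/(√(C(X(-4)) + 20511) - 45887) = (37485 + (5*(-36))*29)/(√((-313/5 - ⅕*(-1)) + 20511) - 45887) = (37485 - 180*29)/(√((-313/5 + ⅕) + 20511) - 45887) = (37485 - 5220)/(√(-312/5 + 20511) - 45887) = 32265/(√(102243/5) - 45887) = 32265/(√511215/5 - 45887) = 32265/(-45887 + √511215/5)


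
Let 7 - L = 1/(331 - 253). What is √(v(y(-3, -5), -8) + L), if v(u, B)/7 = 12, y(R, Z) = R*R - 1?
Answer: √553566/78 ≈ 9.5387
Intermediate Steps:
y(R, Z) = -1 + R² (y(R, Z) = R² - 1 = -1 + R²)
v(u, B) = 84 (v(u, B) = 7*12 = 84)
L = 545/78 (L = 7 - 1/(331 - 253) = 7 - 1/78 = 545/78 ≈ 6.9872)
√(v(y(-3, -5), -8) + L) = √(84 + 545/78) = √(7097/78) = √553566/78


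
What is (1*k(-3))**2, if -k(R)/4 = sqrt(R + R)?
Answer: -96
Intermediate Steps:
k(R) = -4*sqrt(2)*sqrt(R) (k(R) = -4*sqrt(R + R) = -4*sqrt(2)*sqrt(R))
(1*k(-3))**2 = (1*(-4*sqrt(2)*sqrt(-3)))**2 = (1*(-4*sqrt(2)*I*sqrt(3)))**2 = (1*(-4*I*sqrt(6)))**2 = (-4*I*sqrt(6))**2 = -96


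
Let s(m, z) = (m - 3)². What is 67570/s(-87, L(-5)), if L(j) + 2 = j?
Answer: 6757/810 ≈ 8.3420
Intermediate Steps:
L(j) = -2 + j
s(m, z) = (-3 + m)²
67570/s(-87, L(-5)) = 67570/((-3 - 87)²) = 67570/((-90)²) = 67570/8100 = 67570*(1/8100) = 6757/810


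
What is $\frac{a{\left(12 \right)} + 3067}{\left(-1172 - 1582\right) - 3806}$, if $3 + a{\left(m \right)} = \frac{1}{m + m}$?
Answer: $- \frac{73537}{157440} \approx -0.46708$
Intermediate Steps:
$a{\left(m \right)} = -3 + \frac{1}{2 m}$ ($a{\left(m \right)} = -3 + \frac{1}{m + m} = -3 + \frac{1}{2 m}$)
$\frac{a{\left(12 \right)} + 3067}{\left(-1172 - 1582\right) - 3806} = \frac{\left(-3 + \frac{1}{2 \cdot 12}\right) + 3067}{\left(-1172 - 1582\right) - 3806} = \frac{\left(-3 + \frac{1}{2} \cdot \frac{1}{12}\right) + 3067}{\left(-1172 - 1582\right) - 3806} = \frac{\left(-3 + \frac{1}{24}\right) + 3067}{-2754 - 3806} = \frac{- \frac{71}{24} + 3067}{-6560} = \frac{73537}{24} \left(- \frac{1}{6560}\right) = - \frac{73537}{157440}$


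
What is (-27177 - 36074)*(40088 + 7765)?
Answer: -3026750103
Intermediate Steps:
(-27177 - 36074)*(40088 + 7765) = -63251*47853 = -3026750103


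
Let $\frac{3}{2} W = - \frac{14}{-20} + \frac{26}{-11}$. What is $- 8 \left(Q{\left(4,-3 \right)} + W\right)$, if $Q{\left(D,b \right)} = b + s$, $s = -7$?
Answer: $\frac{4888}{55} \approx 88.873$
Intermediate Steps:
$W = - \frac{61}{55}$ ($W = \frac{2 \left(- \frac{14}{-20} + \frac{26}{-11}\right)}{3} = \frac{2 \left(\left(-14\right) \left(- \frac{1}{20}\right) + 26 \left(- \frac{1}{11}\right)\right)}{3} = \frac{2 \left(\frac{7}{10} - \frac{26}{11}\right)}{3} = \frac{2}{3} \left(- \frac{183}{110}\right) = - \frac{61}{55} \approx -1.1091$)
$Q{\left(D,b \right)} = -7 + b$ ($Q{\left(D,b \right)} = b - 7 = -7 + b$)
$- 8 \left(Q{\left(4,-3 \right)} + W\right) = - 8 \left(\left(-7 - 3\right) - \frac{61}{55}\right) = - 8 \left(-10 - \frac{61}{55}\right) = \left(-8\right) \left(- \frac{611}{55}\right) = \frac{4888}{55}$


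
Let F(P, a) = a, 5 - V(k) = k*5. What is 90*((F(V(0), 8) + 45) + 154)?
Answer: 18630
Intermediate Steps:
V(k) = 5 - 5*k (V(k) = 5 - k*5 = 5 - 5*k)
90*((F(V(0), 8) + 45) + 154) = 90*((8 + 45) + 154) = 90*(53 + 154) = 90*207 = 18630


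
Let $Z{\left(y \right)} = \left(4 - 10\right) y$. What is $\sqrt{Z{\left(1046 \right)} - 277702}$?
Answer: $i \sqrt{283978} \approx 532.9 i$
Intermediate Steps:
$Z{\left(y \right)} = - 6 y$
$\sqrt{Z{\left(1046 \right)} - 277702} = \sqrt{\left(-6\right) 1046 - 277702} = \sqrt{-6276 - 277702} = \sqrt{-283978} = i \sqrt{283978}$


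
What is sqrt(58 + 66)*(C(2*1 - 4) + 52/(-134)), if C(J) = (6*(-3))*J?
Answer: 4772*sqrt(31)/67 ≈ 396.56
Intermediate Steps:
C(J) = -18*J
sqrt(58 + 66)*(C(2*1 - 4) + 52/(-134)) = sqrt(58 + 66)*(-18*(2*1 - 4) + 52/(-134)) = sqrt(124)*(-18*(2 - 4) + 52*(-1/134)) = (2*sqrt(31))*(-18*(-2) - 26/67) = (2*sqrt(31))*(36 - 26/67) = (2*sqrt(31))*(2386/67) = 4772*sqrt(31)/67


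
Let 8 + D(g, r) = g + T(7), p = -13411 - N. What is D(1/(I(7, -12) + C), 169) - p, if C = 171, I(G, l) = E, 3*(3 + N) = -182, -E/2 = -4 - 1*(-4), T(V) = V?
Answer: 2282224/171 ≈ 13346.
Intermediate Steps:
E = 0 (E = -2*(-4 - 1*(-4)) = -2*(-4 + 4) = -2*0 = 0)
N = -191/3 (N = -3 + (1/3)*(-182) = -3 - 182/3 = -191/3 ≈ -63.667)
I(G, l) = 0
p = -40042/3 (p = -13411 - 1*(-191/3) = -13411 + 191/3 = -40042/3 ≈ -13347.)
D(g, r) = -1 + g (D(g, r) = -8 + (g + 7) = -8 + (7 + g) = -1 + g)
D(1/(I(7, -12) + C), 169) - p = (-1 + 1/(0 + 171)) - 1*(-40042/3) = (-1 + 1/171) + 40042/3 = -170/171 + 40042/3 = 2282224/171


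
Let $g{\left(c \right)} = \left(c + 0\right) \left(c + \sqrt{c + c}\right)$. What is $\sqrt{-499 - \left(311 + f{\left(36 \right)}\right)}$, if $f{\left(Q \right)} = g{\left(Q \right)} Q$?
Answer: $9 \sqrt{-586 - 96 \sqrt{2}} \approx 241.79 i$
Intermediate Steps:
$g{\left(c \right)} = c \left(c + \sqrt{2} \sqrt{c}\right)$ ($g{\left(c \right)} = c \left(c + \sqrt{2 c}\right) = c \left(c + \sqrt{2} \sqrt{c}\right)$)
$f{\left(Q \right)} = Q \left(Q^{2} + \sqrt{2} Q^{\frac{3}{2}}\right)$ ($f{\left(Q \right)} = \left(Q^{2} + \sqrt{2} Q^{\frac{3}{2}}\right) Q = Q \left(Q^{2} + \sqrt{2} Q^{\frac{3}{2}}\right)$)
$\sqrt{-499 - \left(311 + f{\left(36 \right)}\right)} = \sqrt{-499 - \left(46967 + \sqrt{2} \cdot 36^{\frac{5}{2}}\right)} = \sqrt{-499 - \left(46967 + \sqrt{2} \cdot 7776\right)} = \sqrt{-499 - \left(46967 + 7776 \sqrt{2}\right)} = \sqrt{-47466 - 7776 \sqrt{2}}$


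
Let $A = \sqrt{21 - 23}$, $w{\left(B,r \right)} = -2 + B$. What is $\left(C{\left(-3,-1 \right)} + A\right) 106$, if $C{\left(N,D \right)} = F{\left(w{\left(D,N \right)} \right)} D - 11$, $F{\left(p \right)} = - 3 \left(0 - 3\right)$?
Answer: $-2120 + 106 i \sqrt{2} \approx -2120.0 + 149.91 i$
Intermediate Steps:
$F{\left(p \right)} = 9$ ($F{\left(p \right)} = \left(-3\right) \left(-3\right) = 9$)
$C{\left(N,D \right)} = -11 + 9 D$ ($C{\left(N,D \right)} = 9 D - 11 = -11 + 9 D$)
$A = i \sqrt{2}$ ($A = \sqrt{21 + \left(-36 + 13\right)} = \sqrt{21 - 23} = \sqrt{-2} = i \sqrt{2} \approx 1.4142 i$)
$\left(C{\left(-3,-1 \right)} + A\right) 106 = \left(\left(-11 + 9 \left(-1\right)\right) + i \sqrt{2}\right) 106 = \left(\left(-11 - 9\right) + i \sqrt{2}\right) 106 = \left(-20 + i \sqrt{2}\right) 106 = -2120 + 106 i \sqrt{2}$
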